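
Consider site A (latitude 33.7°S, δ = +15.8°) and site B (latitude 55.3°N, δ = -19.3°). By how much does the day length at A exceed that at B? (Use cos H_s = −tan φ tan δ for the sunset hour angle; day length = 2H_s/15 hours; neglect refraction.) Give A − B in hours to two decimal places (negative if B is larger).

+2.60 h

A: H_s = arccos(−tan -33.7° · tan 15.8°) = 79.12°, so 2H_s/15 = 10.5493 h.
B: H_s = arccos(−tan 55.3° · tan -19.3°) = 59.62°, so 2H_s/15 = 7.9493 h.
A − B = 10.5493 − 7.9493 = 2.6000 h.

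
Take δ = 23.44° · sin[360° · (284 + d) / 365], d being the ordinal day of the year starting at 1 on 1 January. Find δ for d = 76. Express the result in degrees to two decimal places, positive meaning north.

-2.02°

360 × (284 + 76) / 365 = 355.068°; sin(355.068°) = -0.0860.
δ = 23.44 × -0.0860 = -2.016° ≈ -2.02°.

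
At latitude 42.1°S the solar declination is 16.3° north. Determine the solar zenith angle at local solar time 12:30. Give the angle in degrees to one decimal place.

Hour angle H = 15° × (12.5 − 12) = 7.50°.
cos θ_z = sin φ sin δ + cos φ cos δ cos H = (-0.6704)(0.2807) + (0.7420)(0.9598)(0.9914) = 0.5179.
θ_z = arccos(0.5179) = 58.81°.

58.8°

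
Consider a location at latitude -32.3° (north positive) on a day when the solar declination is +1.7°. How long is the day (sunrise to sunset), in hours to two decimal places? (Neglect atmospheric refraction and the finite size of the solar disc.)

11.86 hours

The sunset hour angle satisfies cos H_s = −tan φ tan δ = 0.0188, giving H_s = 88.92°.
Day length = 2 H_s / 15° h⁻¹ = 177.84° / 15 = 11.856 h.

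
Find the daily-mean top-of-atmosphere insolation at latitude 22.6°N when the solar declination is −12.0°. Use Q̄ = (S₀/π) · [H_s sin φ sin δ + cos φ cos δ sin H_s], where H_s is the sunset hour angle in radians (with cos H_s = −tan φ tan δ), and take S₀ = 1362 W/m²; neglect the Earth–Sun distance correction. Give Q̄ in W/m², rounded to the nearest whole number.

339 W/m²

cos H_s = −tan(22.6°) · tan(-12.0°) = 0.0885, so H_s = arccos(0.0885) = 84.92°. In radians, H_s = 1.4821.
H_s sin φ sin δ = 1.4821 × 0.3843 × -0.2079 = -0.1184.
cos φ cos δ sin H_s = 0.9232 × 0.9781 × 0.9961 = 0.8995.
Q̄ = (1362/π) × (-0.1184 + 0.8995) = 433.54 × 0.7811 = 338.64 W/m².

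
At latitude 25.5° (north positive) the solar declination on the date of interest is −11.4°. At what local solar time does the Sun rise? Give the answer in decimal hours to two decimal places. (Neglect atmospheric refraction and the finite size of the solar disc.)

6.37 h

cos H_s = −tan(25.5°) · tan(-11.4°) = 0.0962, so H_s = arccos(0.0962) = 84.48°.
Sunrise is at 12 − H_s/15 = 12 − 5.632 = 6.368 h local solar time.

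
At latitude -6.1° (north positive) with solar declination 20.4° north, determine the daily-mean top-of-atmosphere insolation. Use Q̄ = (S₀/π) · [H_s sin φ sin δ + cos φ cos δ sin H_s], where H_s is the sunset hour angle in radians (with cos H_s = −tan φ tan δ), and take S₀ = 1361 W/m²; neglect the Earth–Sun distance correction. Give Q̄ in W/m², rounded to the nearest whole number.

−tan φ tan δ = −(-0.1069)(0.3719) = 0.0398; H_s = arccos(0.0398) = 87.72°. In radians, H_s = 1.5310.
H_s sin φ sin δ = 1.5310 × -0.1063 × 0.3486 = -0.0567.
cos φ cos δ sin H_s = 0.9943 × 0.9373 × 0.9992 = 0.9312.
Q̄ = (1361/π) × (-0.0567 + 0.9312) = 433.22 × 0.8745 = 378.85 W/m².

379 W/m²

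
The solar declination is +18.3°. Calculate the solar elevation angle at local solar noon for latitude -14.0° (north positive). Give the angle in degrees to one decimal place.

57.7°

At local solar noon the hour angle is zero, so the elevation is 90° − |φ − δ| = 90° − |-14.0° − (18.3°)| = 90° − 32.3° = 57.7°.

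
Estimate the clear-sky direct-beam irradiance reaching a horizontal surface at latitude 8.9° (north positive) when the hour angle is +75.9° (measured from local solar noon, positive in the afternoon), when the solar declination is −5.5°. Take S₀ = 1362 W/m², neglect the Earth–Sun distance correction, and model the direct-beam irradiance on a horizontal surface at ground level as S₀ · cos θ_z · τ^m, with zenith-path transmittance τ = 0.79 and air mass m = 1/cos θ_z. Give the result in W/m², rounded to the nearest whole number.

With φ = 8.9°, δ = -5.5°, H = 75.90°: sin φ sin δ = -0.0148, cos φ cos δ cos H = 0.2396, so cos θ_z = 0.2248.
Air mass m = 1/cos θ_z = 1/0.2248 = 4.448; τ^m = 0.79^4.448 = 0.3505.
Surface direct beam = 1362 × 0.2248 × 0.3505 = 107.32 W/m².

107 W/m²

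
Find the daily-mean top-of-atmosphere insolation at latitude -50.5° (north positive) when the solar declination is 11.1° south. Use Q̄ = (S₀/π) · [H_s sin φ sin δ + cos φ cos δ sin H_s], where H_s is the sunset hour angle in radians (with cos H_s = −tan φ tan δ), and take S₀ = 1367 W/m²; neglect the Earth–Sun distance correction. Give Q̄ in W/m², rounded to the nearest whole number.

381 W/m²

cos H_s = −tan(-50.5°) · tan(-11.1°) = -0.2380, so H_s = arccos(-0.2380) = 103.77°. In radians, H_s = 1.8111.
H_s sin φ sin δ = 1.8111 × -0.7716 × -0.1925 = 0.2690.
cos φ cos δ sin H_s = 0.6361 × 0.9813 × 0.9713 = 0.6063.
Q̄ = (1367/π) × (0.2690 + 0.6063) = 435.13 × 0.8753 = 380.87 W/m².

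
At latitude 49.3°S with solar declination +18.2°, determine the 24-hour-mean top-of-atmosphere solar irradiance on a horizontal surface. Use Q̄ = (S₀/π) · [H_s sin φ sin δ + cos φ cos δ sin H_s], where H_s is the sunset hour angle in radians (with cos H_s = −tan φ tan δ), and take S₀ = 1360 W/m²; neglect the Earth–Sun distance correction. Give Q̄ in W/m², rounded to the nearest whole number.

−tan φ tan δ = −(-1.1626)(0.3288) = 0.3823; H_s = arccos(0.3823) = 67.52°. In radians, H_s = 1.1784.
H_s sin φ sin δ = 1.1784 × -0.7581 × 0.3123 = -0.2790.
cos φ cos δ sin H_s = 0.6521 × 0.9500 × 0.9240 = 0.5724.
Q̄ = (1360/π) × (-0.2790 + 0.5724) = 432.90 × 0.2934 = 127.01 W/m².

127 W/m²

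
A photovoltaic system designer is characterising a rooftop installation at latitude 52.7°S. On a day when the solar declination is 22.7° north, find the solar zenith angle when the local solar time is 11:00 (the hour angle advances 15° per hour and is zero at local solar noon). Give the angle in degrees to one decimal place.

76.5°

Hour angle H = 15° × (11 − 12) = -15.00°.
With φ = -52.7°, δ = 22.7°, H = -15.00°: sin φ sin δ = -0.3070, cos φ cos δ cos H = 0.5400, so cos θ_z = 0.2330.
θ_z = arccos(0.2330) = 76.53°.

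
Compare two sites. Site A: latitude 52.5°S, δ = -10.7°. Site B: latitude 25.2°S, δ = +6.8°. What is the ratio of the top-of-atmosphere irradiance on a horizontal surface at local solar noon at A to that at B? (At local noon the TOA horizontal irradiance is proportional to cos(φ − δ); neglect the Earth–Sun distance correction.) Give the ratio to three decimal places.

0.879

A: cos θ_z = cos(-52.5° − (-10.7°)) = 0.7455.
B: cos θ_z = cos(-25.2° − (6.8°)) = 0.8480.
Ratio A/B = 0.7455 / 0.8480 = 0.8791.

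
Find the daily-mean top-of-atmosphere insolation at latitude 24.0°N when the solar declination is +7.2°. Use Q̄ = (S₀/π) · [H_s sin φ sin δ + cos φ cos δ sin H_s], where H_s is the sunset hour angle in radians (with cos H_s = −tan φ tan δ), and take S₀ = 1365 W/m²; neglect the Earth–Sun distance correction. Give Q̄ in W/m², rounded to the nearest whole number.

429 W/m²

−tan φ tan δ = −(0.4452)(0.1263) = -0.0562; H_s = arccos(-0.0562) = 93.22°. In radians, H_s = 1.6270.
H_s sin φ sin δ = 1.6270 × 0.4067 × 0.1253 = 0.0829.
cos φ cos δ sin H_s = 0.9135 × 0.9921 × 0.9984 = 0.9048.
Q̄ = (1365/π) × (0.0829 + 0.9048) = 434.49 × 0.9877 = 429.15 W/m².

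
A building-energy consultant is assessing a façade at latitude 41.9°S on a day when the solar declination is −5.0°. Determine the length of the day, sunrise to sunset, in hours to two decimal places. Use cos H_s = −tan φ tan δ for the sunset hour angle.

12.60 hours

cos H_s = −tan(-41.9°) · tan(-5.0°) = -0.0785, so H_s = arccos(-0.0785) = 94.50°.
Day length = 2 H_s / 15° h⁻¹ = 189.00° / 15 = 12.600 h.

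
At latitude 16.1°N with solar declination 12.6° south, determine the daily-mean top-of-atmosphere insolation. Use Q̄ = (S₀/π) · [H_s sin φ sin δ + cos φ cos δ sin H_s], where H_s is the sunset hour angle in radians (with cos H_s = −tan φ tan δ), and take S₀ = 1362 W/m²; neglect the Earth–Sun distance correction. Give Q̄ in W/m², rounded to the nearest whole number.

The sunset hour angle satisfies cos H_s = −tan φ tan δ = 0.0645, giving H_s = 86.30°. In radians, H_s = 1.5062.
H_s sin φ sin δ = 1.5062 × 0.2773 × -0.2181 = -0.0911.
cos φ cos δ sin H_s = 0.9608 × 0.9759 × 0.9979 = 0.9357.
Q̄ = (1362/π) × (-0.0911 + 0.9357) = 433.54 × 0.8446 = 366.17 W/m².

366 W/m²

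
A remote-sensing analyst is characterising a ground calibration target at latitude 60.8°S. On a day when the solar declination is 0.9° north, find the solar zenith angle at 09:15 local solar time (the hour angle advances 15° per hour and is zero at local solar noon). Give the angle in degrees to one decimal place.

Hour angle H = 15° × (9.25 − 12) = -41.25°.
cos θ_z = sin φ sin δ + cos φ cos δ cos H = (-0.8729)(0.0157) + (0.4879)(0.9999)(0.7518) = 0.3531.
θ_z = arccos(0.3531) = 69.32°.

69.3°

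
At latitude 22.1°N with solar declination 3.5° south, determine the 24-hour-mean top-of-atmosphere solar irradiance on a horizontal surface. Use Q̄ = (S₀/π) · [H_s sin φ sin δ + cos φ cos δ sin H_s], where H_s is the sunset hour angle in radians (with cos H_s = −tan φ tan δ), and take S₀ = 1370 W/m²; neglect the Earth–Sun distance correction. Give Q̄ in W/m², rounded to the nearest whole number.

388 W/m²

cos H_s = −tan(22.1°) · tan(-3.5°) = 0.0248, so H_s = arccos(0.0248) = 88.58°. In radians, H_s = 1.5460.
H_s sin φ sin δ = 1.5460 × 0.3762 × -0.0610 = -0.0355.
cos φ cos δ sin H_s = 0.9265 × 0.9981 × 0.9997 = 0.9245.
Q̄ = (1370/π) × (-0.0355 + 0.9245) = 436.08 × 0.8890 = 387.68 W/m².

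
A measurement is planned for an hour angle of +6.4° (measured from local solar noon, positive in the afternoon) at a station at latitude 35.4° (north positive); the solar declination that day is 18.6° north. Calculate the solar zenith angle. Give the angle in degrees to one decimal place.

17.7°

cos θ_z = sin φ sin δ + cos φ cos δ cos H = (0.5793)(0.3190) + (0.8151)(0.9478)(0.9938) = 0.9526.
θ_z = arccos(0.9526) = 17.71°.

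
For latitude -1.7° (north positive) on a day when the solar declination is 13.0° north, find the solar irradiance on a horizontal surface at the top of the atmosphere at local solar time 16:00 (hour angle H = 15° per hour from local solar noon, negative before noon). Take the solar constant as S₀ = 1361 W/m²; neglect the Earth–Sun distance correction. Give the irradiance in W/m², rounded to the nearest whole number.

654 W/m²

Hour angle H = 15° × (16 − 12) = 60.00°.
cos θ_z = sin φ sin δ + cos φ cos δ cos H = (-0.0297)(0.2250) + (0.9996)(0.9744)(0.5000) = 0.4803.
Top-of-atmosphere irradiance = S₀ cos θ_z = 1361 × 0.4803 = 653.69 W/m².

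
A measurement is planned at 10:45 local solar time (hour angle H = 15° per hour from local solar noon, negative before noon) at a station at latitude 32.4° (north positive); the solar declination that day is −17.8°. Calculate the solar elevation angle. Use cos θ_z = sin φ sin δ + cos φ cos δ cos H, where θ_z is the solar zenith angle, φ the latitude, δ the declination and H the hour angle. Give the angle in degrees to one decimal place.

36.7°

Hour angle H = 15° × (10.75 − 12) = -18.75°.
cos θ_z = sin(32.4°) sin(-17.8°) + cos(32.4°) cos(-17.8°) cos(-18.75°) = -0.1638 + 0.7612 = 0.5974.
θ_z = arccos(0.5974) = 53.32°, so the elevation is 90° − 53.32° = 36.68°.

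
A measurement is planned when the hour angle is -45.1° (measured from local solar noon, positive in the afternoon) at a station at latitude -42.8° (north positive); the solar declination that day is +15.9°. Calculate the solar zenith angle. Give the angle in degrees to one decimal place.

cos θ_z = sin φ sin δ + cos φ cos δ cos H = (-0.6794)(0.2740) + (0.7337)(0.9617)(0.7059) = 0.3119.
θ_z = arccos(0.3119) = 71.83°.

71.8°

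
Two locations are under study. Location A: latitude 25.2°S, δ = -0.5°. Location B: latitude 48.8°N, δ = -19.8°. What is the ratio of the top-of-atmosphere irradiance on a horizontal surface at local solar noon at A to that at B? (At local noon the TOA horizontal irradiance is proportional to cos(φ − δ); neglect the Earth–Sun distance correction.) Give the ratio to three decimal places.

2.490

A: cos θ_z = cos(-25.2° − (-0.5°)) = 0.9085.
B: cos θ_z = cos(48.8° − (-19.8°)) = 0.3649.
Ratio A/B = 0.9085 / 0.3649 = 2.4897.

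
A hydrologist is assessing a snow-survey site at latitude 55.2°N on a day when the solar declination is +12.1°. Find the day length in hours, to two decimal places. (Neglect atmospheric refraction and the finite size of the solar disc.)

−tan φ tan δ = −(1.4388)(0.2144) = -0.3085; H_s = arccos(-0.3085) = 107.97°.
Day length = 2 H_s / 15° h⁻¹ = 215.94° / 15 = 14.396 h.

14.40 hours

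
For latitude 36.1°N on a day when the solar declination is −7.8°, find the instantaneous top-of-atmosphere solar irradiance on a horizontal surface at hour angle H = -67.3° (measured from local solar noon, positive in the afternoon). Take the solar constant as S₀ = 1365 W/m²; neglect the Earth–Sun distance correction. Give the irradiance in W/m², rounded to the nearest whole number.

cos θ_z = sin φ sin δ + cos φ cos δ cos H = (0.5892)(-0.1357) + (0.8080)(0.9907)(0.3859) = 0.2290.
Top-of-atmosphere irradiance = S₀ cos θ_z = 1365 × 0.2290 = 312.59 W/m².

313 W/m²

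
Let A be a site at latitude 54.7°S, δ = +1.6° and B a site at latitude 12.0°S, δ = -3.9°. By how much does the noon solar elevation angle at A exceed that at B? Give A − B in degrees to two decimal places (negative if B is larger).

-48.20°

A: 90° − |-54.7 − (1.6)| = 33.70°.
B: 90° − |-12.0 − (-3.9)| = 81.90°.
A − B = 33.70 − 81.90 = -48.20°.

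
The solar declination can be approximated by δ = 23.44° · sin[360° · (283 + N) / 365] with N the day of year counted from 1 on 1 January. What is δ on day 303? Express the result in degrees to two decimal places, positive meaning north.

360 × (283 + 303) / 365 = 577.973°; sin(577.973°) = -0.6153.
δ = 23.44 × -0.6153 = -14.423° ≈ -14.42°.

-14.42°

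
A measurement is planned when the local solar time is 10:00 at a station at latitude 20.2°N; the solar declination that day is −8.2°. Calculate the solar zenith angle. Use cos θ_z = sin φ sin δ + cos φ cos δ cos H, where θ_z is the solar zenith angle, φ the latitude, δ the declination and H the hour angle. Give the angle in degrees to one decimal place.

Hour angle H = 15° × (10 − 12) = -30.00°.
cos θ_z = sin(20.2°) sin(-8.2°) + cos(20.2°) cos(-8.2°) cos(-30.00°) = -0.0492 + 0.8044 = 0.7552.
θ_z = arccos(0.7552) = 40.96°.

41.0°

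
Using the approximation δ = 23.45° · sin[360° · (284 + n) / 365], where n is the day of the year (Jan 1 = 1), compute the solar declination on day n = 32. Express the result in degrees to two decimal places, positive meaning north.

360 × (284 + 32) / 365 = 311.671°; sin(311.671°) = -0.7470.
δ = 23.45 × -0.7470 = -17.517° ≈ -17.52°.

-17.52°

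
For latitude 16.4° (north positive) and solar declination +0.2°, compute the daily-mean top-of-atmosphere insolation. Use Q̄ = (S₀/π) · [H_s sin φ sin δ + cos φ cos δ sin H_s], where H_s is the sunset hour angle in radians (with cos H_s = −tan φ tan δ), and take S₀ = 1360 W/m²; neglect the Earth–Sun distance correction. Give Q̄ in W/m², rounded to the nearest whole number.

416 W/m²

cos H_s = −tan(16.4°) · tan(0.2°) = -0.0010, so H_s = arccos(-0.0010) = 90.06°. In radians, H_s = 1.5718.
H_s sin φ sin δ = 1.5718 × 0.2823 × 0.0035 = 0.0016.
cos φ cos δ sin H_s = 0.9593 × 1.0000 × 1.0000 = 0.9593.
Q̄ = (1360/π) × (0.0016 + 0.9593) = 432.90 × 0.9609 = 415.97 W/m².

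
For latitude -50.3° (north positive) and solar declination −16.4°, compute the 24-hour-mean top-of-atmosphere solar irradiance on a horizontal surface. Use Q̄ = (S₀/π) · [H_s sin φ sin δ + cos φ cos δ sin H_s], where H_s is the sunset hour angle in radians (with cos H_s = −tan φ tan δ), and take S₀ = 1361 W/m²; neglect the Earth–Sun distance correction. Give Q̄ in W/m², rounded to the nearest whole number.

The sunset hour angle satisfies cos H_s = −tan φ tan δ = -0.3545, giving H_s = 110.76°. In radians, H_s = 1.9331.
H_s sin φ sin δ = 1.9331 × -0.7694 × -0.2823 = 0.4199.
cos φ cos δ sin H_s = 0.6388 × 0.9593 × 0.9351 = 0.5730.
Q̄ = (1361/π) × (0.4199 + 0.5730) = 433.22 × 0.9929 = 430.14 W/m².

430 W/m²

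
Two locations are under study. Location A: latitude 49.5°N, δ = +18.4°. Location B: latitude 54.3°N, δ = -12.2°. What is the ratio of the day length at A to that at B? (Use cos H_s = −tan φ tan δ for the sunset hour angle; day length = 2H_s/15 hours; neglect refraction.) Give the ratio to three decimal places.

A: H_s = arccos(−tan 49.5° · tan 18.4°) = 112.92°, so 2H_s/15 = 15.0560 h.
B: H_s = arccos(−tan 54.3° · tan -12.2°) = 72.49°, so 2H_s/15 = 9.6653 h.
Ratio A/B = 15.0560 / 9.6653 = 1.5577.

1.558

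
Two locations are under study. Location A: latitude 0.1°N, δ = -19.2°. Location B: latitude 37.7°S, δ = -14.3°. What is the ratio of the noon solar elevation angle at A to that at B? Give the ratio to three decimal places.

1.062

A: 90° − |0.1 − (-19.2)| = 70.70°.
B: 90° − |-37.7 − (-14.3)| = 66.60°.
Ratio A/B = 70.7000 / 66.6000 = 1.0616.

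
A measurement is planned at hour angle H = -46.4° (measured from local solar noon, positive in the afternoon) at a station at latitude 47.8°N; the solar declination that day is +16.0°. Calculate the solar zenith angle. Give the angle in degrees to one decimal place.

49.5°

cos θ_z = sin(47.8°) sin(16.0°) + cos(47.8°) cos(16.0°) cos(-46.40°) = 0.2042 + 0.4453 = 0.6495.
θ_z = arccos(0.6495) = 49.50°.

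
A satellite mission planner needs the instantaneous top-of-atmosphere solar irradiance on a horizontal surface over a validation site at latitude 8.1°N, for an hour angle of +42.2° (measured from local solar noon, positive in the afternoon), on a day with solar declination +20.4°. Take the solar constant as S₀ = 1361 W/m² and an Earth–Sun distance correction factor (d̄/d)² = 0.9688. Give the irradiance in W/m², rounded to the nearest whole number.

cos θ_z = sin(8.1°) sin(20.4°) + cos(8.1°) cos(20.4°) cos(42.20°) = 0.0491 + 0.6874 = 0.7365.
Top-of-atmosphere irradiance = S₀ (d̄/d)² cos θ_z = 1361 × 0.9688 × 0.7365 = 971.10 W/m².

971 W/m²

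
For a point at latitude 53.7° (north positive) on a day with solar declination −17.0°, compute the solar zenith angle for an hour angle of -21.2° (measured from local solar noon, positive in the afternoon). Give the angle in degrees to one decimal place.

73.0°

cos θ_z = sin φ sin δ + cos φ cos δ cos H = (0.8059)(-0.2924) + (0.5920)(0.9563)(0.9323) = 0.2922.
θ_z = arccos(0.2922) = 73.01°.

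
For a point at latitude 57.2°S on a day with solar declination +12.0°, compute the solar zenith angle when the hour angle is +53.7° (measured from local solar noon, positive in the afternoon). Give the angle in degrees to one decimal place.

With φ = -57.2°, δ = 12.0°, H = 53.70°: sin φ sin δ = -0.1748, cos φ cos δ cos H = 0.3137, so cos θ_z = 0.1389.
θ_z = arccos(0.1389) = 82.02°.

82.0°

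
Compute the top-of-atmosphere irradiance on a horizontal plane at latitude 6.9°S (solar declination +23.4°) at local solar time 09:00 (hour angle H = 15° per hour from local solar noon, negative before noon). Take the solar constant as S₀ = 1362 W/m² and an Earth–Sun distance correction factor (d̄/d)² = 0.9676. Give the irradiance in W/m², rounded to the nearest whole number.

Hour angle H = 15° × (9 − 12) = -45.00°.
With φ = -6.9°, δ = 23.4°, H = -45.00°: sin φ sin δ = -0.0477, cos φ cos δ cos H = 0.6443, so cos θ_z = 0.5966.
Top-of-atmosphere irradiance = S₀ (d̄/d)² cos θ_z = 1362 × 0.9676 × 0.5966 = 786.24 W/m².

786 W/m²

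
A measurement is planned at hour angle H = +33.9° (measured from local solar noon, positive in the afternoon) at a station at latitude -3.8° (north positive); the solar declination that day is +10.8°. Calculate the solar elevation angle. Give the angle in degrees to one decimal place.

53.2°

cos θ_z = sin φ sin δ + cos φ cos δ cos H = (-0.0663)(0.1874) + (0.9978)(0.9823)(0.8300) = 0.8011.
θ_z = arccos(0.8011) = 36.76°, so the elevation is 90° − 36.76° = 53.24°.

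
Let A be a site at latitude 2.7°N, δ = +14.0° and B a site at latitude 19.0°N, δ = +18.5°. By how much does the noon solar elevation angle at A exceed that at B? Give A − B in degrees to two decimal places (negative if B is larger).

-10.80°

A: 90° − |2.7 − (14.0)| = 78.70°.
B: 90° − |19.0 − (18.5)| = 89.50°.
A − B = 78.70 − 89.50 = -10.80°.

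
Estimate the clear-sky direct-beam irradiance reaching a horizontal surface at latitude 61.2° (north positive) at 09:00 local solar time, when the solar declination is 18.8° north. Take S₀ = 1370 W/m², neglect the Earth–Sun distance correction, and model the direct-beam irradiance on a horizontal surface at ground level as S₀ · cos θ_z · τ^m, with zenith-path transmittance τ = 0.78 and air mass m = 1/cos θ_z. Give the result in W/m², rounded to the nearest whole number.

Hour angle H = 15° × (9 − 12) = -45.00°.
cos θ_z = sin φ sin δ + cos φ cos δ cos H = (0.8763)(0.3223) + (0.4818)(0.9466)(0.7071) = 0.6049.
Air mass m = 1/cos θ_z = 1/0.6049 = 1.653; τ^m = 0.78^1.653 = 0.6632.
Surface direct beam = 1370 × 0.6049 × 0.6632 = 549.60 W/m².

550 W/m²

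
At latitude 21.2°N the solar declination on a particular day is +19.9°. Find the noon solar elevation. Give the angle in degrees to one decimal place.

88.7°

At local solar noon the hour angle is zero, so the elevation is 90° − |φ − δ| = 90° − |21.2° − (19.9°)| = 90° − 1.3° = 88.7°.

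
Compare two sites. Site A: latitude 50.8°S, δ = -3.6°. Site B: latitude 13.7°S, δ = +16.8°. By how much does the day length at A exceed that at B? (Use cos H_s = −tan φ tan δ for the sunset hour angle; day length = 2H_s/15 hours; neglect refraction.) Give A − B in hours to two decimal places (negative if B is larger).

+1.15 h

A: H_s = arccos(−tan -50.8° · tan -3.6°) = 94.42°, so 2H_s/15 = 12.5893 h.
B: H_s = arccos(−tan -13.7° · tan 16.8°) = 85.78°, so 2H_s/15 = 11.4373 h.
A − B = 12.5893 − 11.4373 = 1.1520 h.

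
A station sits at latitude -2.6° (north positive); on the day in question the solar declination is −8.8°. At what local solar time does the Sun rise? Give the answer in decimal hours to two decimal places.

cos H_s = −tan(-2.6°) · tan(-8.8°) = -0.0070, so H_s = arccos(-0.0070) = 90.40°.
Sunrise is at 12 − H_s/15 = 12 − 6.027 = 5.973 h local solar time.

5.97 h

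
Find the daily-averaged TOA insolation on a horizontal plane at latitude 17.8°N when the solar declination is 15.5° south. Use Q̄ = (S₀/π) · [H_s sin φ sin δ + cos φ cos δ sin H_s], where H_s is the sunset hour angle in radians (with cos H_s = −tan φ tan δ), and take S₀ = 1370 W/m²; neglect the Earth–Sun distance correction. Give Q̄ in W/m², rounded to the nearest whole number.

The sunset hour angle satisfies cos H_s = −tan φ tan δ = 0.0890, giving H_s = 84.89°. In radians, H_s = 1.4816.
H_s sin φ sin δ = 1.4816 × 0.3057 × -0.2672 = -0.1210.
cos φ cos δ sin H_s = 0.9521 × 0.9636 × 0.9960 = 0.9138.
Q̄ = (1370/π) × (-0.1210 + 0.9138) = 436.08 × 0.7928 = 345.72 W/m².

346 W/m²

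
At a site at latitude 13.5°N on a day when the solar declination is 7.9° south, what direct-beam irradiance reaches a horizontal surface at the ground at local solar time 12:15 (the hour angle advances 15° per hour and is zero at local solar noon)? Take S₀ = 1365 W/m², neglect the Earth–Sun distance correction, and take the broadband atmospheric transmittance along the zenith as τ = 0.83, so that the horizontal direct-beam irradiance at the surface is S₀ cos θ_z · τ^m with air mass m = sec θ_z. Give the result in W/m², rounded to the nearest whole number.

1038 W/m²

Hour angle H = 15° × (12.25 − 12) = 3.75°.
With φ = 13.5°, δ = -7.9°, H = 3.75°: sin φ sin δ = -0.0321, cos φ cos δ cos H = 0.9611, so cos θ_z = 0.9290.
Air mass m = 1/cos θ_z = 1/0.9290 = 1.076; τ^m = 0.83^1.076 = 0.8183.
Surface direct beam = 1365 × 0.9290 × 0.8183 = 1037.67 W/m².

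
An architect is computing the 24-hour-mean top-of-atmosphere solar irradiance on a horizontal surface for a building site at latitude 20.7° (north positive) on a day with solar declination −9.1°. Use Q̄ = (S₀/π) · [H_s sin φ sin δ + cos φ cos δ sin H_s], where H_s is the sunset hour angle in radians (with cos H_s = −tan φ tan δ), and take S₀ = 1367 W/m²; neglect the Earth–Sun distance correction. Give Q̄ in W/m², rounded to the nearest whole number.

364 W/m²

−tan φ tan δ = −(0.3779)(-0.1602) = 0.0605; H_s = arccos(0.0605) = 86.53°. In radians, H_s = 1.5102.
H_s sin φ sin δ = 1.5102 × 0.3535 × -0.1582 = -0.0845.
cos φ cos δ sin H_s = 0.9354 × 0.9874 × 0.9982 = 0.9220.
Q̄ = (1367/π) × (-0.0845 + 0.9220) = 435.13 × 0.8375 = 364.42 W/m².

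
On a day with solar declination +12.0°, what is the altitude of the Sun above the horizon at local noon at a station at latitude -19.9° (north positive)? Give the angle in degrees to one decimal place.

At local solar noon the hour angle is zero, so the elevation is 90° − |φ − δ| = 90° − |-19.9° − (12.0°)| = 90° − 31.9° = 58.1°.

58.1°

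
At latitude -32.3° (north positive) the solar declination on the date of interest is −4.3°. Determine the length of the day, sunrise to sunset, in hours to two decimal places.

12.36 hours

The sunset hour angle satisfies cos H_s = −tan φ tan δ = -0.0475, giving H_s = 92.72°.
Day length = 2 H_s / 15° h⁻¹ = 185.44° / 15 = 12.363 h.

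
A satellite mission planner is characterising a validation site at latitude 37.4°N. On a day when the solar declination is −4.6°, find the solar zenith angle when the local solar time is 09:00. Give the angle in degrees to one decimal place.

Hour angle H = 15° × (9 − 12) = -45.00°.
With φ = 37.4°, δ = -4.6°, H = -45.00°: sin φ sin δ = -0.0487, cos φ cos δ cos H = 0.5599, so cos θ_z = 0.5112.
θ_z = arccos(0.5112) = 59.26°.

59.3°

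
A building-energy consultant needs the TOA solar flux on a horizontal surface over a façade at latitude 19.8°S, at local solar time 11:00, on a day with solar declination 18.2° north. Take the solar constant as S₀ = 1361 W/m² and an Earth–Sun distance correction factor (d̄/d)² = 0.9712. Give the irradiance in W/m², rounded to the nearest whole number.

1001 W/m²

Hour angle H = 15° × (11 − 12) = -15.00°.
cos θ_z = sin φ sin δ + cos φ cos δ cos H = (-0.3387)(0.3123) + (0.9409)(0.9500)(0.9659) = 0.7576.
Top-of-atmosphere irradiance = S₀ (d̄/d)² cos θ_z = 1361 × 0.9712 × 0.7576 = 1001.40 W/m².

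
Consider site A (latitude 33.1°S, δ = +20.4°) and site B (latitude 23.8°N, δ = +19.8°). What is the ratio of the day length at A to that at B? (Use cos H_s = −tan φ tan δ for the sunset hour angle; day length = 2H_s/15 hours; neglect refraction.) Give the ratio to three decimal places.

0.766

A: H_s = arccos(−tan -33.1° · tan 20.4°) = 75.97°, so 2H_s/15 = 10.1293 h.
B: H_s = arccos(−tan 23.8° · tan 19.8°) = 99.14°, so 2H_s/15 = 13.2187 h.
Ratio A/B = 10.1293 / 13.2187 = 0.7663.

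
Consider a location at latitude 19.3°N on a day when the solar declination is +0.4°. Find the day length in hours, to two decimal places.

The sunset hour angle satisfies cos H_s = −tan φ tan δ = -0.0024, giving H_s = 90.14°.
Day length = 2 H_s / 15° h⁻¹ = 180.28° / 15 = 12.019 h.

12.02 hours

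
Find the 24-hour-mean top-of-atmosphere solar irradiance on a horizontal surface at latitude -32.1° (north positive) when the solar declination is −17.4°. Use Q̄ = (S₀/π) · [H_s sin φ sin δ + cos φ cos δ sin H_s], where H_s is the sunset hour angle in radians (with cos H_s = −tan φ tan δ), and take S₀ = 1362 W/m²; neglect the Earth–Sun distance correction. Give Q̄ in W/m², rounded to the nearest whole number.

465 W/m²

−tan φ tan δ = −(-0.6273)(-0.3134) = -0.1966; H_s = arccos(-0.1966) = 101.34°. In radians, H_s = 1.7687.
H_s sin φ sin δ = 1.7687 × -0.5314 × -0.2990 = 0.2810.
cos φ cos δ sin H_s = 0.8471 × 0.9542 × 0.9805 = 0.7925.
Q̄ = (1362/π) × (0.2810 + 0.7925) = 433.54 × 1.0735 = 465.41 W/m².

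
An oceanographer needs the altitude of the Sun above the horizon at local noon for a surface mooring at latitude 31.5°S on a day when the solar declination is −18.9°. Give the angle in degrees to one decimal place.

77.4°

At local solar noon the hour angle is zero, so the elevation is 90° − |φ − δ| = 90° − |-31.5° − (-18.9°)| = 90° − 12.6° = 77.4°.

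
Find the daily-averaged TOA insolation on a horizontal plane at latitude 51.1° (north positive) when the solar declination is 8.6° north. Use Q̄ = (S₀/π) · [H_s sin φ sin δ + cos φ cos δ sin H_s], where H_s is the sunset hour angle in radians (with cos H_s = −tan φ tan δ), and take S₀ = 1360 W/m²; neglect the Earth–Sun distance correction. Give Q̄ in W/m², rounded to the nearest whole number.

cos H_s = −tan(51.1°) · tan(8.6°) = -0.1874, so H_s = arccos(-0.1874) = 100.80°. In radians, H_s = 1.7593.
H_s sin φ sin δ = 1.7593 × 0.7782 × 0.1495 = 0.2047.
cos φ cos δ sin H_s = 0.6280 × 0.9888 × 0.9823 = 0.6100.
Q̄ = (1360/π) × (0.2047 + 0.6100) = 432.90 × 0.8147 = 352.68 W/m².

353 W/m²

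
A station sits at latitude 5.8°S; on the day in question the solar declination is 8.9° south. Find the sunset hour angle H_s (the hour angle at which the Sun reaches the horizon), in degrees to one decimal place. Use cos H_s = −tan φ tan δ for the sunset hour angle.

90.9°

cos H_s = −tan(-5.8°) · tan(-8.9°) = -0.0159, so H_s = arccos(-0.0159) = 90.91°.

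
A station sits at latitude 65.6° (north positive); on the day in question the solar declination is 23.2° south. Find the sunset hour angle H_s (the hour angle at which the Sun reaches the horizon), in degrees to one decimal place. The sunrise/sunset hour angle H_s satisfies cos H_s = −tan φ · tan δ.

19.1°

−tan φ tan δ = −(2.2045)(-0.4286) = 0.9448; H_s = arccos(0.9448) = 19.13°.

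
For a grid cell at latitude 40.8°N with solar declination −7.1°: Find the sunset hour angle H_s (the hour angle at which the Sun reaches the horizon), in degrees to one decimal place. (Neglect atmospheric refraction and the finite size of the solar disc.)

83.8°

−tan φ tan δ = −(0.8632)(-0.1246) = 0.1076; H_s = arccos(0.1076) = 83.82°.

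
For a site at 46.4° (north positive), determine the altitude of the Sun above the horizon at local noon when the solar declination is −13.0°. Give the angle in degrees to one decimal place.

At local solar noon the hour angle is zero, so the elevation is 90° − |φ − δ| = 90° − |46.4° − (-13.0°)| = 90° − 59.4° = 30.6°.

30.6°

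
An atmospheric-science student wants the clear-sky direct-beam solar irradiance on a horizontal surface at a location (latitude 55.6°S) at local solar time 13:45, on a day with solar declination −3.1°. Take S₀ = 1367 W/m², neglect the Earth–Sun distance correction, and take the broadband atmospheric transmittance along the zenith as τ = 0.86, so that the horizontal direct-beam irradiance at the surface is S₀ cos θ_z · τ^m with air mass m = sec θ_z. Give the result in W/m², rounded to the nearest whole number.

Hour angle H = 15° × (13.75 − 12) = 26.25°.
cos θ_z = sin(-55.6°) sin(-3.1°) + cos(-55.6°) cos(-3.1°) cos(26.25°) = 0.0446 + 0.5060 = 0.5506.
Air mass m = 1/cos θ_z = 1/0.5506 = 1.816; τ^m = 0.86^1.816 = 0.7604.
Surface direct beam = 1367 × 0.5506 × 0.7604 = 572.33 W/m².

572 W/m²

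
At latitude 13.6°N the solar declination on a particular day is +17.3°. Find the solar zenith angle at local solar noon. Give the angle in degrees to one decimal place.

3.7°

At local solar noon the hour angle is zero, so the zenith angle is |φ − δ| = |13.6° − (17.3°)| = 3.7°.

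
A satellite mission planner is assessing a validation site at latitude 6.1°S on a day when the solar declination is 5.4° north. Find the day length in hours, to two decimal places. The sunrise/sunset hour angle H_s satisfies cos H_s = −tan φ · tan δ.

−tan φ tan δ = −(-0.1069)(0.0945) = 0.0101; H_s = arccos(0.0101) = 89.42°.
Day length = 2 H_s / 15° h⁻¹ = 178.84° / 15 = 11.923 h.

11.92 hours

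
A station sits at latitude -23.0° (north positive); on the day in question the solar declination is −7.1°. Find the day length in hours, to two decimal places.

12.40 hours

cos H_s = −tan(-23.0°) · tan(-7.1°) = -0.0529, so H_s = arccos(-0.0529) = 93.03°.
Day length = 2 H_s / 15° h⁻¹ = 186.06° / 15 = 12.404 h.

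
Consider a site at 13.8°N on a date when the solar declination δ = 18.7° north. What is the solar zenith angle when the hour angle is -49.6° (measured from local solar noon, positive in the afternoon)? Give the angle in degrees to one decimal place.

With φ = 13.8°, δ = 18.7°, H = -49.60°: sin φ sin δ = 0.0765, cos φ cos δ cos H = 0.5962, so cos θ_z = 0.6727.
θ_z = arccos(0.6727) = 47.72°.

47.7°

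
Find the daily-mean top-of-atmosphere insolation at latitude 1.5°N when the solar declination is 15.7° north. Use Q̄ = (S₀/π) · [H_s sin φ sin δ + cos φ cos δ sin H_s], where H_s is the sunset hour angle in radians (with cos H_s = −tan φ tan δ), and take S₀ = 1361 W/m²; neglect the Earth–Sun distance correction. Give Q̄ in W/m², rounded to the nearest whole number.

−tan φ tan δ = −(0.0262)(0.2811) = -0.0074; H_s = arccos(-0.0074) = 90.42°. In radians, H_s = 1.5781.
H_s sin φ sin δ = 1.5781 × 0.0262 × 0.2706 = 0.0112.
cos φ cos δ sin H_s = 0.9997 × 0.9627 × 1.0000 = 0.9624.
Q̄ = (1361/π) × (0.0112 + 0.9624) = 433.22 × 0.9736 = 421.78 W/m².

422 W/m²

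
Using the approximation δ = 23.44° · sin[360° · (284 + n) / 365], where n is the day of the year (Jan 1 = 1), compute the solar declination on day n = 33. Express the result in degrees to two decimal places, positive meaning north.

360 × (284 + 33) / 365 = 312.658°; sin(312.658°) = -0.7354.
δ = 23.44 × -0.7354 = -17.238° ≈ -17.24°.

-17.24°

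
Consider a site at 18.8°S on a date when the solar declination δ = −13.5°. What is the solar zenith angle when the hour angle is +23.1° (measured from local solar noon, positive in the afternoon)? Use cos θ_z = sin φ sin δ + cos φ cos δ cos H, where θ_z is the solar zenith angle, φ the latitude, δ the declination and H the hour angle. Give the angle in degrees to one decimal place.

cos θ_z = sin(-18.8°) sin(-13.5°) + cos(-18.8°) cos(-13.5°) cos(23.10°) = 0.0752 + 0.8467 = 0.9219.
θ_z = arccos(0.9219) = 22.79°.

22.8°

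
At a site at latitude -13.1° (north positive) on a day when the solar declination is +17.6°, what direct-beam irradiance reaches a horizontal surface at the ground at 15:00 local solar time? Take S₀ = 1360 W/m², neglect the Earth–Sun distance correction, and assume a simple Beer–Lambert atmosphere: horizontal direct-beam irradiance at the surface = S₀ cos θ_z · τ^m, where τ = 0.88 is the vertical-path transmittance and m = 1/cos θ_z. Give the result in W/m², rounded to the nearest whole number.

Hour angle H = 15° × (15 − 12) = 45.00°.
With φ = -13.1°, δ = 17.6°, H = 45.00°: sin φ sin δ = -0.0685, cos φ cos δ cos H = 0.6565, so cos θ_z = 0.5880.
Air mass m = 1/cos θ_z = 1/0.5880 = 1.701; τ^m = 0.88^1.701 = 0.8046.
Surface direct beam = 1360 × 0.5880 × 0.8046 = 643.42 W/m².

643 W/m²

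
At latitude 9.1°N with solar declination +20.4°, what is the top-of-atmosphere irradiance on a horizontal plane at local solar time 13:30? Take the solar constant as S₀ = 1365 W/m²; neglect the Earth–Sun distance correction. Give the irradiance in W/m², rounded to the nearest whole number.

Hour angle H = 15° × (13.5 − 12) = 22.50°.
cos θ_z = sin φ sin δ + cos φ cos δ cos H = (0.1582)(0.3486) + (0.9874)(0.9373)(0.9239) = 0.9102.
Top-of-atmosphere irradiance = S₀ cos θ_z = 1365 × 0.9102 = 1242.42 W/m².

1242 W/m²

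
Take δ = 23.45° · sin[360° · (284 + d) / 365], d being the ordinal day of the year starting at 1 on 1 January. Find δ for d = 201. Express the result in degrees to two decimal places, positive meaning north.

360 × (284 + 201) / 365 = 478.356°; sin(478.356°) = 0.8800.
δ = 23.45 × 0.8800 = 20.636° ≈ +20.64°.

+20.64°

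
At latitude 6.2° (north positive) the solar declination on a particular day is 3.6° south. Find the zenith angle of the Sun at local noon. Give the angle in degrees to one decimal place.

9.8°

At local solar noon the hour angle is zero, so the zenith angle is |φ − δ| = |6.2° − (-3.6°)| = 9.8°.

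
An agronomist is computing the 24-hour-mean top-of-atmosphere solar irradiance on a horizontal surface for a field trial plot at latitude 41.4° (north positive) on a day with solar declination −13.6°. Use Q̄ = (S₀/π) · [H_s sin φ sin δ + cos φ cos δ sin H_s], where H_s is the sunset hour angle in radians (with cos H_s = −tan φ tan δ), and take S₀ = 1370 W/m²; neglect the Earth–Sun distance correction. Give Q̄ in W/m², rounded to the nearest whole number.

The sunset hour angle satisfies cos H_s = −tan φ tan δ = 0.2133, giving H_s = 77.68°. In radians, H_s = 1.3558.
H_s sin φ sin δ = 1.3558 × 0.6613 × -0.2351 = -0.2108.
cos φ cos δ sin H_s = 0.7501 × 0.9720 × 0.9770 = 0.7123.
Q̄ = (1370/π) × (-0.2108 + 0.7123) = 436.08 × 0.5015 = 218.69 W/m².

219 W/m²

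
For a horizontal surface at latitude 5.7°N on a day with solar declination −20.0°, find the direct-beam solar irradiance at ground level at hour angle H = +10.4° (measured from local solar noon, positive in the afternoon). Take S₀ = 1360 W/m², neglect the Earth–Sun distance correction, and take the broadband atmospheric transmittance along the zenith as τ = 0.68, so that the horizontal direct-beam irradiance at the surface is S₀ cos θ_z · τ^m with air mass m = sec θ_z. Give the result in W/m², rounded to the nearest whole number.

cos θ_z = sin(5.7°) sin(-20.0°) + cos(5.7°) cos(-20.0°) cos(10.40°) = -0.0340 + 0.9197 = 0.8857.
Air mass m = 1/cos θ_z = 1/0.8857 = 1.129; τ^m = 0.68^1.129 = 0.6470.
Surface direct beam = 1360 × 0.8857 × 0.6470 = 779.35 W/m².

779 W/m²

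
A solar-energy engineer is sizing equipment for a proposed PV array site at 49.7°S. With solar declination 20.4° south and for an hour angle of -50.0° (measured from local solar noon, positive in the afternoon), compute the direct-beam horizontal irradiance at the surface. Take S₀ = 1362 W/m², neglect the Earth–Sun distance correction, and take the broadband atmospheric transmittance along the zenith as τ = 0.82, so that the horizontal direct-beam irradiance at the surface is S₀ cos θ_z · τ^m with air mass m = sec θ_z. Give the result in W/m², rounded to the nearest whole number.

660 W/m²

cos θ_z = sin φ sin δ + cos φ cos δ cos H = (-0.7627)(-0.3486) + (0.6468)(0.9373)(0.6428) = 0.6556.
Air mass m = 1/cos θ_z = 1/0.6556 = 1.525; τ^m = 0.82^1.525 = 0.7389.
Surface direct beam = 1362 × 0.6556 × 0.7389 = 659.78 W/m².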